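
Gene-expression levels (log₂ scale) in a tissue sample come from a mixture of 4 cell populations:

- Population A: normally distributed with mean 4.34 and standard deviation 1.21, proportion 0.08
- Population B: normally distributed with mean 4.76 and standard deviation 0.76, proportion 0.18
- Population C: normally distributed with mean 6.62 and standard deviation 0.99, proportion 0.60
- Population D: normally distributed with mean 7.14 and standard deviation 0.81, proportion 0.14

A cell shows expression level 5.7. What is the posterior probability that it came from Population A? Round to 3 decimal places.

Posterior ∝ prior × likelihood, so P(k | x) ∝ π_k f_k(x); normalise over all components.
Normal densities:
  f_A = (1/(1.21·√(2π)))·exp(−(5.7−4.34)²/(2·1.21²)) = 0.329704·exp(-0.63165) = 0.175308
  f_B = (1/(0.76·√(2π)))·exp(−(5.7−4.76)²/(2·0.76²)) = 0.524924·exp(-0.76489) = 0.244292
  f_C = (1/(0.99·√(2π)))·exp(−(5.7−6.62)²/(2·0.99²)) = 0.402972·exp(-0.43179) = 0.261667
  f_D = (1/(0.81·√(2π)))·exp(−(5.7−7.14)²/(2·0.81²)) = 0.492521·exp(-1.58025) = 0.101422
Prior × likelihood for each component:
  π_A·f_A = 0.08 × 0.175308 = 0.0140247
  π_B·f_B = 0.18 × 0.244292 = 0.0439726
  π_C·f_C = 0.60 × 0.261667 = 0.157
  π_D·f_D = 0.14 × 0.101422 = 0.0141991
Sum: 0.0140247 + 0.0439726 + 0.157 + 0.0141991 = 0.229197
P(Population A | the observation) = 0.0140247 / 0.229197 ≈ 0.061

0.061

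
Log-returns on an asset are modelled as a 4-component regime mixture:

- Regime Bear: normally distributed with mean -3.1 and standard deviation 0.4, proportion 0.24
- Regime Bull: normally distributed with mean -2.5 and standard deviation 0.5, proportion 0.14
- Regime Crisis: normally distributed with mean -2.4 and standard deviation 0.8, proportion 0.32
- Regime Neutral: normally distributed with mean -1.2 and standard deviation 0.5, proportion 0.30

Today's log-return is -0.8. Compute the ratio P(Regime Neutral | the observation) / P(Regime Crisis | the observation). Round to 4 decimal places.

Posterior odds = (π_i f_i(x)) / (π_j f_j(x)); the normalising sum cancels.
Normal densities:
  f_Bear = (1/(0.4·√(2π)))·exp(−(-0.8−-3.1)²/(2·0.4²)) = 0.997356·exp(-16.53125) = 6.59811e-08
  f_Bull = (1/(0.5·√(2π)))·exp(−(-0.8−-2.5)²/(2·0.5²)) = 0.797885·exp(-5.78000) = 0.00246444
  f_Crisis = (1/(0.8·√(2π)))·exp(−(-0.8−-2.4)²/(2·0.8²)) = 0.498678·exp(-2.00000) = 0.0674887
  f_Neutral = (1/(0.5·√(2π)))·exp(−(-0.8−-1.2)²/(2·0.5²)) = 0.797885·exp(-0.32000) = 0.579383
Posterior odds = (π_Neutral·f_Neutral) / (π_Crisis·f_Crisis) = (0.30·0.579383) / (0.32·0.0674887) = 0.173815 / 0.0215964 ≈ 8.0483

8.0483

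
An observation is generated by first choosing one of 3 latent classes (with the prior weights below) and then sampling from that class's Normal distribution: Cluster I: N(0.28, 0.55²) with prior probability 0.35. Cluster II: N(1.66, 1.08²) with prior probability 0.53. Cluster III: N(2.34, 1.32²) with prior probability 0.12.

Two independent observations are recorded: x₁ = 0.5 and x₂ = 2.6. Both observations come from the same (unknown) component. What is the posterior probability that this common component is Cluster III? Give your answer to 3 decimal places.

0.128

The responsibility of component k is π_k f_k(x) divided by Σ_j π_j f_j(x).
Since both observations come from the same component, the likelihood for component k is f_k(x₁)·f_k(x₂).
  p_I = [0.669582] × [9.92736e-05] = 6.64719e-05
  p_II = [0.207481] × [0.252923] = 0.0524765
  p_III = [0.114394] × [0.296423] = 0.0339091
Weight by the priors:
  π_I·p_I = 0.35 × 6.64719e-05 = 2.32651e-05
  π_II·p_II = 0.53 × 0.0524765 = 0.0278126
  π_III·p_III = 0.12 × 0.0339091 = 0.00406909
Evidence: 2.32651e-05 + 0.0278126 + 0.00406909 = 0.0319049
P(Cluster III | x₁, x₂) = 0.00406909 / 0.0319049 ≈ 0.128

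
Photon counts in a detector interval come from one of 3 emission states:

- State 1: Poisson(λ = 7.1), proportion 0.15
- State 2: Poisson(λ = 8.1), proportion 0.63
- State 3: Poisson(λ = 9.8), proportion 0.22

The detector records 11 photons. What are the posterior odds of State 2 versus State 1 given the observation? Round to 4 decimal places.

Posterior odds = (P(Z=i) f_i(x)) / (P(Z=j) f_j(x)); the normalising sum cancels.
Evaluate each component's likelihood at the observed value:
  L_1 = e^(−7.1)·7.1^11/11! = 0.0477744
  L_2 = e^(−8.1)·8.1^11/11! = 0.0748849
  L_3 = e^(−9.8)·9.8^11/11! = 0.111236
Odds = (0.63/0.15) × (0.0748849/0.0477744) = 4.2 × 1.56747 ≈ 6.5834

6.5834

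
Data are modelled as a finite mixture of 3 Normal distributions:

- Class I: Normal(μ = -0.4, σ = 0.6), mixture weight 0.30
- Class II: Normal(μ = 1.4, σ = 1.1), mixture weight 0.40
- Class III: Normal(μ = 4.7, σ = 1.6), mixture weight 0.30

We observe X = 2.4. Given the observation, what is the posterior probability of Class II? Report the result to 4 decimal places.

0.7828

By Bayes' theorem, P(k | x) = P(Z=k) f_k(x) / Σ_j P(Z=j) f_j(x).
Evaluate each component's likelihood at the observed value:
  f_I = (1/(0.6·√(2π)))·exp(−(2.4−-0.4)²/(2·0.6²)) = 0.664904·exp(-10.88889) = 1.24101e-05
  f_II = (1/(1.1·√(2π)))·exp(−(2.4−1.4)²/(2·1.1²)) = 0.362675·exp(-0.41322) = 0.239915
  f_III = (1/(1.6·√(2π)))·exp(−(2.4−4.7)²/(2·1.6²)) = 0.249339·exp(-1.03320) = 0.0887311
Prior × likelihood for each component:
  P(Z=I)·f_I = 0.30 × 1.24101e-05 = 3.72302e-06
  P(Z=II)·f_II = 0.40 × 0.239915 = 0.0959659
  P(Z=III)·f_III = 0.30 × 0.0887311 = 0.0266193
Evidence: 3.72302e-06 + 0.0959659 + 0.0266193 = 0.122589
P(Class II | the observation) ≈ 0.7828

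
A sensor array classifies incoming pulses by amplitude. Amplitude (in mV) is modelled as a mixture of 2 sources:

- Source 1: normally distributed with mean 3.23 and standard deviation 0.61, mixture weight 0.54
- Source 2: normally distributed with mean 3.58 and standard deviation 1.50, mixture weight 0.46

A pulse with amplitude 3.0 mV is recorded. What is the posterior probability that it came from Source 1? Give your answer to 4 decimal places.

0.7434

By Bayes' theorem, P(k | x) = π_k f_k(x) / Σ_j π_j f_j(x).
Component likelihoods at x = 3.0 mV:
  f_1 = (1/(0.61·√(2π)))·exp(−(3.0−3.23)²/(2·0.61²)) = 0.654004·exp(-0.07108) = 0.609129
  f_2 = (1/(1.50·√(2π)))·exp(−(3.0−3.58)²/(2·1.50²)) = 0.265962·exp(-0.07476) = 0.246804
Weight by the priors:
  π_1·f_1 = 0.54 × 0.609129 = 0.32893
  π_2·f_2 = 0.46 × 0.246804 = 0.11353
Denominator: 0.32893 + 0.11353 = 0.44246
P(Source 1 | x) ≈ 0.7434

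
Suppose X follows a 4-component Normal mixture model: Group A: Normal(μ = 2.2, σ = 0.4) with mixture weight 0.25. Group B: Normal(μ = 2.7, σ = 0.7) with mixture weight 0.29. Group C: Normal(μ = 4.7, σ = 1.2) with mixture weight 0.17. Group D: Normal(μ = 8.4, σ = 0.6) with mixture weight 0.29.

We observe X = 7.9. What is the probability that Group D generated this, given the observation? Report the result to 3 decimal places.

Posterior ∝ prior × likelihood, so P(k | x) ∝ π_k f_k(x); normalise over all components.
Evaluate each component's likelihood at the observed value:
  L_A = (1/(0.4·√(2π)))·exp(−(7.9−2.2)²/(2·0.4²)) = 0.997356·exp(-101.53125) = 8.02395e-45
  L_B = (1/(0.7·√(2π)))·exp(−(7.9−2.7)²/(2·0.7²)) = 0.569918·exp(-27.59184) = 5.92693e-13
  L_C = (1/(1.2·√(2π)))·exp(−(7.9−4.7)²/(2·1.2²)) = 0.332452·exp(-3.55556) = 0.00949666
  L_D = (1/(0.6·√(2π)))·exp(−(7.9−8.4)²/(2·0.6²)) = 0.664904·exp(-0.34722) = 0.469853
Unnormalised posteriors:
  π_A·L_A = 0.25 × 8.02395e-45 = 2.00599e-45
  π_B·L_B = 0.29 × 5.92693e-13 = 1.71881e-13
  π_C·L_C = 0.17 × 0.00949666 = 0.00161443
  π_D·L_D = 0.29 × 0.469853 = 0.136257
Marginal: 2.00599e-45 + 1.71881e-13 + 0.00161443 + 0.136257 = 0.137872
P(Group D | data) ≈ 0.988

0.988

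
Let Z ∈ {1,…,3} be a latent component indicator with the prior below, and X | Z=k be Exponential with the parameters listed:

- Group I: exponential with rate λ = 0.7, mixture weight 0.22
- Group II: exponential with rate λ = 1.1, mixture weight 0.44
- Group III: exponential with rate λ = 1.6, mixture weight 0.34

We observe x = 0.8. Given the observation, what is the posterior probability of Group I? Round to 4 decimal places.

Posterior ∝ prior × likelihood, so P(k | x) ∝ π_k f_k(x); normalise over all components.
Exponential densities:
  L_I = 0.399846
  L_II = 0.456261
  L_III = 0.44486
Unnormalised posteriors:
  π_I·L_I = 0.22 × 0.399846 = 0.0879662
  π_II·L_II = 0.44 × 0.456261 = 0.200755
  π_III·L_III = 0.34 × 0.44486 = 0.151252
Denominator: 0.0879662 + 0.200755 + 0.151252 = 0.439973
Responsibility of Group I: 0.0879662 / 0.439973 ≈ 0.1999

0.1999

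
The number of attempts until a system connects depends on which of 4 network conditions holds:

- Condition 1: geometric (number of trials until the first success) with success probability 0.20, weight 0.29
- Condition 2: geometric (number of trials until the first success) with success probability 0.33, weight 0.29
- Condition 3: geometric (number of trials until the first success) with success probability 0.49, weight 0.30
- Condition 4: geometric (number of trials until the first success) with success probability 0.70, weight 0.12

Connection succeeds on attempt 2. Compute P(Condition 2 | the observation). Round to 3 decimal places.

0.304

Apply Bayes' rule: the posterior for each component is proportional to its prior times its likelihood at x.
Geometric probabilities:
  f_1 = 0.16
  f_2 = 0.2211
  f_3 = 0.2499
  f_4 = 0.21
Unnormalised posteriors:
  π_1·f_1 = 0.29 × 0.16 = 0.0464
  π_2·f_2 = 0.29 × 0.2211 = 0.064119
  π_3·f_3 = 0.30 × 0.2499 = 0.07497
  π_4·f_4 = 0.12 × 0.21 = 0.0252
Denominator: 0.0464 + 0.064119 + 0.07497 + 0.0252 = 0.210689
Responsibility of Condition 2: 0.064119 / 0.210689 ≈ 0.304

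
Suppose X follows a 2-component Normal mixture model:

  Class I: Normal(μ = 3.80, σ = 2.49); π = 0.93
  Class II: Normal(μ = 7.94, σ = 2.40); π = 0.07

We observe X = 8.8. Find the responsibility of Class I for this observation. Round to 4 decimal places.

By Bayes' theorem, P(k | x) = w_k f_k(x) / Σ_j w_j f_j(x).
Evaluate each component's likelihood at the observed value:
  L_I = (1/(2.49·√(2π)))·exp(−(8.8−3.80)²/(2·2.49²)) = 0.160218·exp(-2.01610) = 0.0213369
  L_II = (1/(2.40·√(2π)))·exp(−(8.8−7.94)²/(2·2.40²)) = 0.166226·exp(-0.06420) = 0.155889
Prior × likelihood for each component:
  w_I·L_I = 0.93 × 0.0213369 = 0.0198433
  w_II·L_II = 0.07 × 0.155889 = 0.0109123
Normaliser: 0.0198433 + 0.0109123 = 0.0307556
So the posterior for Class I is 0.0198433 / 0.0307556 ≈ 0.6452.

0.6452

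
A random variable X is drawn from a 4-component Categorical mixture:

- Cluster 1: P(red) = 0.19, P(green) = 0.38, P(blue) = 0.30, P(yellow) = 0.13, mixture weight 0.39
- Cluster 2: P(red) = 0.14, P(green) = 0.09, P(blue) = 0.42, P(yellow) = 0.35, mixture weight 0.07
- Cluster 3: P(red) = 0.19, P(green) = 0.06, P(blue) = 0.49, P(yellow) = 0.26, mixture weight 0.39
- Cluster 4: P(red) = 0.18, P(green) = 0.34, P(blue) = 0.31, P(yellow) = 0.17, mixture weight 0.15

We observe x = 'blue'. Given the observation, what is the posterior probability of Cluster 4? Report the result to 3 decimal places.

By Bayes' theorem, P(k | x) = π_k f_k(x) / Σ_j π_j f_j(x).
Evaluate each component's likelihood at the observed value:
  p_1 = P(blue | comp) = 0.30
  p_2 = P(blue | comp) = 0.42
  p_3 = P(blue | comp) = 0.49
  p_4 = P(blue | comp) = 0.31
Multiply by the mixture weights:
  π_1·p_1 = 0.39 × 0.3 = 0.117
  π_2·p_2 = 0.07 × 0.42 = 0.0294
  π_3·p_3 = 0.39 × 0.49 = 0.1911
  π_4·p_4 = 0.15 × 0.31 = 0.0465
Evidence: 0.117 + 0.0294 + 0.1911 + 0.0465 = 0.384
So the posterior for Cluster 4 is 0.0465 / 0.384 ≈ 0.121.

0.121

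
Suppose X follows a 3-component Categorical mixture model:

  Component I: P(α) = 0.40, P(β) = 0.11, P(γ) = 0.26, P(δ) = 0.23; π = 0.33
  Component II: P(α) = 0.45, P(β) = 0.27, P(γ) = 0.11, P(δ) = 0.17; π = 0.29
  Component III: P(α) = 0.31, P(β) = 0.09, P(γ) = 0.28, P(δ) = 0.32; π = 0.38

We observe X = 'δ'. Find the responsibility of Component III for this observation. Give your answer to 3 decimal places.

Posterior ∝ prior × likelihood, so P(k | x) ∝ P(Z=k) f_k(x); normalise over all components.
Evaluate each component's likelihood at the observed value:
  f_I = P(δ | comp) = 0.23
  f_II = P(δ | comp) = 0.17
  f_III = P(δ | comp) = 0.32
Weight by the priors:
  P(Z=I)·f_I = 0.33 × 0.23 = 0.0759
  P(Z=II)·f_II = 0.29 × 0.17 = 0.0493
  P(Z=III)·f_III = 0.38 × 0.32 = 0.1216
Marginal: 0.0759 + 0.0493 + 0.1216 = 0.2468
P(Component III | 'δ') = 0.1216 / 0.2468 ≈ 0.493

0.493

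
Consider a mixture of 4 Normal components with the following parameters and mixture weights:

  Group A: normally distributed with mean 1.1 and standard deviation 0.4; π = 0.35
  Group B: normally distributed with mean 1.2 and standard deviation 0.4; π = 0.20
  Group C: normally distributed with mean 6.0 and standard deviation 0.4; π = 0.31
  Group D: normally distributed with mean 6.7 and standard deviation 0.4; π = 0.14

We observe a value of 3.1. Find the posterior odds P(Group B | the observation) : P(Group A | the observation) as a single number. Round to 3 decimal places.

The posterior odds equal the prior odds times the likelihood ratio: (π_i/π_j)·(f_i(x)/f_j(x)).
Evaluate each component's likelihood at the observed value:
  p_A = 3.7168e-06
  p_B = 1.25738e-05
  p_C = 3.84634e-12
  p_D = 2.56994e-18
2.51475e-06 / 1.30088e-06 ≈ 1.933

1.933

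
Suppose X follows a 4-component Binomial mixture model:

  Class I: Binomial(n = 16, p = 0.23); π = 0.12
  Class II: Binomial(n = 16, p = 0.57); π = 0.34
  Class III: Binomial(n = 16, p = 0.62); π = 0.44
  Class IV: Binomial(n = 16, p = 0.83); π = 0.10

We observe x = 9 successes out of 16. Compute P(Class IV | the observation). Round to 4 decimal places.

Posterior ∝ prior × likelihood, so P(k | x) ∝ π_k f_k(x); normalise over all components.
Evaluate each component's likelihood at the observed value:
  f_I = 0.00330683
  f_II = 0.197505
  f_III = 0.177189
  f_IV = 0.00877549
Weight by the priors:
  π_I·f_I = 0.12 × 0.00330683 = 0.000396819
  π_II·f_II = 0.34 × 0.197505 = 0.0671518
  π_III·f_III = 0.44 × 0.177189 = 0.0779631
  π_IV·f_IV = 0.10 × 0.00877549 = 0.000877549
Normaliser: 0.000396819 + 0.0671518 + 0.0779631 + 0.000877549 = 0.146389
P(Class IV | x) = 0.000877549 / 0.146389 ≈ 0.0060

0.0060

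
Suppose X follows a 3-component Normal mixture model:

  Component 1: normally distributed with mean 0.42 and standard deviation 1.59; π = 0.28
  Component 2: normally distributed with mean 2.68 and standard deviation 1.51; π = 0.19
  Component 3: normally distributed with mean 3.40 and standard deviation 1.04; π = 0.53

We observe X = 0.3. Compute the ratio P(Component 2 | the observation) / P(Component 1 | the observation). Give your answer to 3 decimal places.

Only the two components matter; the odds are (w_i f_i(x)) / (w_j f_j(x)).
Component likelihoods at x = 0.3:
  p_1 = 0.250194
  p_2 = 0.076292
  p_3 = 0.00451364
Posterior odds = (w_2·p_2) / (w_1·p_1) = (0.19·0.076292) / (0.28·0.250194) = 0.0144955 / 0.0700542 ≈ 0.207

0.207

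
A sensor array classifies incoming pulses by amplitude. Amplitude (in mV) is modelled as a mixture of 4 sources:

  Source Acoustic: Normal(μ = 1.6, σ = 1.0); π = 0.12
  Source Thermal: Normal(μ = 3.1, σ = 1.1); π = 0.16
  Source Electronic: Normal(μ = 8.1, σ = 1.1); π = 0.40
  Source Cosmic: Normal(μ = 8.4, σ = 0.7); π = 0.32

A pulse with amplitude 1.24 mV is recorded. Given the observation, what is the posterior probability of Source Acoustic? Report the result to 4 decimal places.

The responsibility of component k is P(Z=k) f_k(x) divided by Σ_j P(Z=j) f_j(x).
Component likelihoods at x = 1.24 mV:
  f_Acoustic = (1/(1.0·√(2π)))·exp(−(1.24−1.6)²/(2·1.0²)) = 0.398942·exp(-0.06480) = 0.373911
  f_Thermal = (1/(1.1·√(2π)))·exp(−(1.24−3.1)²/(2·1.1²)) = 0.362675·exp(-1.42959) = 0.0868272
  f_Electronic = (1/(1.1·√(2π)))·exp(−(1.24−8.1)²/(2·1.1²)) = 0.362675·exp(-19.44612) = 1.3007e-09
  f_Cosmic = (1/(0.7·√(2π)))·exp(−(1.24−8.4)²/(2·0.7²)) = 0.569918·exp(-52.31184) = 1.08911e-23
Multiply by the mixture weights:
  P(Z=Acoustic)·f_Acoustic = 0.12 × 0.373911 = 0.0448693
  P(Z=Thermal)·f_Thermal = 0.16 × 0.0868272 = 0.0138923
  P(Z=Electronic)·f_Electronic = 0.40 × 1.3007e-09 = 5.20279e-10
  P(Z=Cosmic)·f_Cosmic = 0.32 × 1.08911e-23 = 3.48514e-24
Marginal: 0.0448693 + 0.0138923 + 5.20279e-10 + 3.48514e-24 = 0.0587616
So the posterior for Source Acoustic is 0.0448693 / 0.0587616 ≈ 0.7636.

0.7636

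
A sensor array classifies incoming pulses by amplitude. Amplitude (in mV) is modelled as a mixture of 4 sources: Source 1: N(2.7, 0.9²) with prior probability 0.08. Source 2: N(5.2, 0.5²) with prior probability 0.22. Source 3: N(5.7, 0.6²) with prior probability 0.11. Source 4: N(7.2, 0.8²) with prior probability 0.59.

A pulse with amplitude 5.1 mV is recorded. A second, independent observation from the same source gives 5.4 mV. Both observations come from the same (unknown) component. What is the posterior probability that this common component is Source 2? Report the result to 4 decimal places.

0.8276

Posterior ∝ prior × likelihood, so P(k | x) ∝ π_k f_k(x); normalise over all components.
Since both observations come from the same component, the likelihood for component k is f_k(x₁)·f_k(x₂).
  p_1 = [(1/(0.9·√(2π)))·exp(−(5.1−2.7)²/(2·0.9²)) = 0.443269·exp(-3.55556) = 0.0126622] × [0.00492428] = 6.23522e-05
  p_2 = [(1/(0.5·√(2π)))·exp(−(5.1−5.2)²/(2·0.5²)) = 0.797885·exp(-0.02000) = 0.782085] × [0.73654] = 0.576037
  p_3 = [(1/(0.6·√(2π)))·exp(−(5.1−5.7)²/(2·0.6²)) = 0.664904·exp(-0.50000) = 0.403285] × [0.586776] = 0.236638
  p_4 = [(1/(0.8·√(2π)))·exp(−(5.1−7.2)²/(2·0.8²)) = 0.498678·exp(-3.44531) = 0.0159052] × [0.0396746] = 0.000631033
Multiply by the mixture weights:
  π_1·p_1 = 0.08 × 6.23522e-05 = 4.98818e-06
  π_2·p_2 = 0.22 × 0.576037 = 0.126728
  π_3·p_3 = 0.11 × 0.236638 = 0.0260301
  π_4·p_4 = 0.59 × 0.000631033 = 0.000372309
Sum: 4.98818e-06 + 0.126728 + 0.0260301 + 0.000372309 = 0.153136
Responsibility of Source 2: 0.126728 / 0.153136 ≈ 0.8276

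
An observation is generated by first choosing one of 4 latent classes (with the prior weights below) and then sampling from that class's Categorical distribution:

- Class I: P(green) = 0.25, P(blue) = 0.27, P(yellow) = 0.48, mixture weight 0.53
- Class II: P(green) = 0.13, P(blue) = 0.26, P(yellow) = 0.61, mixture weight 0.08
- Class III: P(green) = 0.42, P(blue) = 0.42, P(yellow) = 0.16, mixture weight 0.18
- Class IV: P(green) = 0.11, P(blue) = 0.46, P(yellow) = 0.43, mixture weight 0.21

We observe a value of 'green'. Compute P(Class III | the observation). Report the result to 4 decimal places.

P(component k | x) = P(Z=k)·f_k(x) / marginal(x), where marginal(x) = Σ_j P(Z=j)·f_j(x).
Component likelihoods at x = 'green':
  f_I = P(green | comp) = 0.25
  f_II = P(green | comp) = 0.13
  f_III = P(green | comp) = 0.42
  f_IV = P(green | comp) = 0.11
Prior × likelihood for each component:
  P(Z=I)·f_I = 0.53 × 0.25 = 0.1325
  P(Z=II)·f_II = 0.08 × 0.13 = 0.0104
  P(Z=III)·f_III = 0.18 × 0.42 = 0.0756
  P(Z=IV)·f_IV = 0.21 × 0.11 = 0.0231
Marginal: 0.1325 + 0.0104 + 0.0756 + 0.0231 = 0.2416
Responsibility of Class III: 0.0756 / 0.2416 ≈ 0.3129

0.3129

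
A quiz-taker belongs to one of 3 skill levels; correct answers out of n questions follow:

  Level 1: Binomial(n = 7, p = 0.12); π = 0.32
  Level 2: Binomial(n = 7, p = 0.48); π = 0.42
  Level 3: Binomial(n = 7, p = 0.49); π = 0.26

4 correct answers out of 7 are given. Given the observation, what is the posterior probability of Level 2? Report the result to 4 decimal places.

By Bayes' theorem, P(k | x) = w_k f_k(x) / Σ_j w_j f_j(x).
Component likelihoods at x = 4 correct answers out of 7:
  p_1 = 0.00494585
  p_2 = 0.261242
  p_3 = 0.267647
Unnormalised posteriors:
  w_1·p_1 = 0.32 × 0.00494585 = 0.00158267
  w_2·p_2 = 0.42 × 0.261242 = 0.109722
  w_3·p_3 = 0.26 × 0.267647 = 0.0695883
Sum: 0.00158267 + 0.109722 + 0.0695883 = 0.180893
P(Level 2 | the observation) = 0.109722 / 0.180893 ≈ 0.6066

0.6066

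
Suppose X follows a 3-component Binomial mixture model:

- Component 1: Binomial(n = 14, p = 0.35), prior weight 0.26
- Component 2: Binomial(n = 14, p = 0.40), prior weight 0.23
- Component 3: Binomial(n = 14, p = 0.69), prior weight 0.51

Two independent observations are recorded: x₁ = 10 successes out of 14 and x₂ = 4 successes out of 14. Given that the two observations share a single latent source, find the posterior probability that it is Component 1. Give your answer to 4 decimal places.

By Bayes' theorem, P(k | x) = π_k f_k(x) / Σ_j π_j f_j(x).
Since both observations come from the same component, the likelihood for component k is f_k(x₁)·f_k(x₂).
  f_1 = [C(14,10)·0.35^10·0.65^4 = 1001·2.75855e-05·0.178506 = 0.0049291] × [0.202227] = 0.000996799
  f_2 = [C(14,10)·0.40^10·0.60^4 = 1001·0.000104858·0.1296 = 0.0136031] × [0.154948] = 0.00210778
  f_3 = [C(14,10)·0.69^10·0.31^4 = 1001·0.0244619·0.00923521 = 0.226137] × [0.00185972] = 0.000420551
Weight by the priors:
  π_1·f_1 = 0.26 × 0.000996799 = 0.000259168
  π_2·f_2 = 0.23 × 0.00210778 = 0.00048479
  π_3·f_3 = 0.51 × 0.000420551 = 0.000214481
Denominator: 0.000259168 + 0.00048479 + 0.000214481 = 0.000958439
Responsibility of Component 1: 0.000259168 / 0.000958439 ≈ 0.2704

0.2704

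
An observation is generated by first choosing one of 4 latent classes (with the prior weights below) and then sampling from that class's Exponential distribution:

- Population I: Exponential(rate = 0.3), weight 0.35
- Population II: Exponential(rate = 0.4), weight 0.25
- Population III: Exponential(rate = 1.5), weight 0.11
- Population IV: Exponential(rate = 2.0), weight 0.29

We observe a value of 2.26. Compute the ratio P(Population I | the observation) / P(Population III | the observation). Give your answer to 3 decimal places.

Only the two components matter; the odds are (P(Z=i) f_i(x)) / (P(Z=j) f_j(x)).
Component likelihoods at x = 2.26:
  p_I = 0.3·e^(−0.3·2.26) = 0.3·e^(−0.6780) = 0.152289
  p_II = 0.4·e^(−0.4·2.26) = 0.4·e^(−0.9040) = 0.161979
  p_III = 1.5·e^(−1.5·2.26) = 1.5·e^(−3.3900) = 0.050563
  p_IV = 2.0·e^(−2.0·2.26) = 2.0·e^(−4.5200) = 0.021778
0.0533013 / 0.00556193 ≈ 9.583

9.583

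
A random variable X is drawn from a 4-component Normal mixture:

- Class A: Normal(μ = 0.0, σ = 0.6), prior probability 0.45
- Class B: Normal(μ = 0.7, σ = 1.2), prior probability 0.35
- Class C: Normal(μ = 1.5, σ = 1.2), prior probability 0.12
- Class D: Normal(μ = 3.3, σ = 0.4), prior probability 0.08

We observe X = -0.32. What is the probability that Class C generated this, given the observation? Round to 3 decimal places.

0.036

Posterior ∝ prior × likelihood, so P(k | x) ∝ π_k f_k(x); normalise over all components.
Component likelihoods at x = -0.32:
  p_A = 0.576756
  p_B = 0.231654
  p_C = 0.105252
  p_D = 1.63662e-18
Prior × likelihood for each component:
  π_A·p_A = 0.45 × 0.576756 = 0.25954
  π_B·p_B = 0.35 × 0.231654 = 0.0810789
  π_C·p_C = 0.12 × 0.105252 = 0.0126302
  π_D·p_D = 0.08 × 1.63662e-18 = 1.3093e-19
Normaliser: 0.25954 + 0.0810789 + 0.0126302 + 1.3093e-19 = 0.35325
P(Class C | -0.32) ≈ 0.036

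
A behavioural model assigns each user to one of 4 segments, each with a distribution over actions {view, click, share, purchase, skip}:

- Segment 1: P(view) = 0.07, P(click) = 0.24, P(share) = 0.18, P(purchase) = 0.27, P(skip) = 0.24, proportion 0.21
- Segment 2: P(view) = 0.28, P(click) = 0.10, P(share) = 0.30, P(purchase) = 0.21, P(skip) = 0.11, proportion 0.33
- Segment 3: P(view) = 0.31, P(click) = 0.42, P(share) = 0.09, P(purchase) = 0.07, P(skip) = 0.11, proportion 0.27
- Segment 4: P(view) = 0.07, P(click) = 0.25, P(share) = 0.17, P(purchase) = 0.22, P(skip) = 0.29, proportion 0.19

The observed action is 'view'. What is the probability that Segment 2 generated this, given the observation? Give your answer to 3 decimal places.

0.453

By Bayes' theorem, P(k | x) = P(Z=k) f_k(x) / Σ_j P(Z=j) f_j(x).
Evaluate each component's likelihood at the observed value:
  p_1 = P(view | comp) = 0.07
  p_2 = P(view | comp) = 0.28
  p_3 = P(view | comp) = 0.31
  p_4 = P(view | comp) = 0.07
Prior × likelihood for each component:
  P(Z=1)·p_1 = 0.21 × 0.07 = 0.0147
  P(Z=2)·p_2 = 0.33 × 0.28 = 0.0924
  P(Z=3)·p_3 = 0.27 × 0.31 = 0.0837
  P(Z=4)·p_4 = 0.19 × 0.07 = 0.0133
Normaliser: 0.0147 + 0.0924 + 0.0837 + 0.0133 = 0.2041
P(Segment 2 | 'view') = 0.0924 / 0.2041 ≈ 0.453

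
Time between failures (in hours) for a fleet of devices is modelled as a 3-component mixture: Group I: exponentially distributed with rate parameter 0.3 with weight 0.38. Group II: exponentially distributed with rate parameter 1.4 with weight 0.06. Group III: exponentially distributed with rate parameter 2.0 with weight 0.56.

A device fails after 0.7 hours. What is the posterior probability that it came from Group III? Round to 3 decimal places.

0.690

Posterior ∝ prior × likelihood, so P(k | x) ∝ π_k f_k(x); normalise over all components.
Component likelihoods at x = 0.7 hours:
  L_I = 0.243175
  L_II = 0.525436
  L_III = 0.493194
Multiply by the mixture weights:
  π_I·L_I = 0.38 × 0.243175 = 0.0924066
  π_II·L_II = 0.06 × 0.525436 = 0.0315261
  π_III·L_III = 0.56 × 0.493194 = 0.276189
Denominator: 0.0924066 + 0.0315261 + 0.276189 = 0.400121
P(Group III | the observation) ≈ 0.690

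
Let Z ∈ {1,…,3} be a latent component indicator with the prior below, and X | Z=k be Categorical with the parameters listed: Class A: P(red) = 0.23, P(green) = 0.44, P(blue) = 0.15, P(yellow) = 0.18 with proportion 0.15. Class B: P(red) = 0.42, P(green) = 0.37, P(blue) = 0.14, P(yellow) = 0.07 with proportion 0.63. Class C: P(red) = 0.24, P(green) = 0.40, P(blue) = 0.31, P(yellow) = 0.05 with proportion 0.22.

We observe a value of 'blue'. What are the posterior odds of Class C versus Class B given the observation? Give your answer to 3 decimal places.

0.773

The posterior odds equal the prior odds times the likelihood ratio: (w_i/w_j)·(f_i(x)/f_j(x)).
Component likelihoods at x = 'blue':
  f_A = P(blue | comp) = 0.15
  f_B = P(blue | comp) = 0.14
  f_C = P(blue | comp) = 0.31
0.0682 / 0.0882 ≈ 0.773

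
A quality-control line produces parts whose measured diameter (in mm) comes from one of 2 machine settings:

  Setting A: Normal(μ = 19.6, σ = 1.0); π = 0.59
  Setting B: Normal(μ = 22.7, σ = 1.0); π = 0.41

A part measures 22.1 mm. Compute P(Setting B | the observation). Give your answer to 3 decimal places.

Posterior ∝ prior × likelihood, so P(k | x) ∝ P(Z=k) f_k(x); normalise over all components.
Evaluate each component's likelihood at the observed value:
  p_A = (1/(1.0·√(2π)))·exp(−(22.1−19.6)²/(2·1.0²)) = 0.398942·exp(-3.12500) = 0.0175283
  p_B = (1/(1.0·√(2π)))·exp(−(22.1−22.7)²/(2·1.0²)) = 0.398942·exp(-0.18000) = 0.333225
Unnormalised posteriors:
  P(Z=A)·p_A = 0.59 × 0.0175283 = 0.0103417
  P(Z=B)·p_B = 0.41 × 0.333225 = 0.136622
Evidence: 0.0103417 + 0.136622 = 0.146964
P(Setting B | the observation) = 0.136622 / 0.146964 ≈ 0.930

0.930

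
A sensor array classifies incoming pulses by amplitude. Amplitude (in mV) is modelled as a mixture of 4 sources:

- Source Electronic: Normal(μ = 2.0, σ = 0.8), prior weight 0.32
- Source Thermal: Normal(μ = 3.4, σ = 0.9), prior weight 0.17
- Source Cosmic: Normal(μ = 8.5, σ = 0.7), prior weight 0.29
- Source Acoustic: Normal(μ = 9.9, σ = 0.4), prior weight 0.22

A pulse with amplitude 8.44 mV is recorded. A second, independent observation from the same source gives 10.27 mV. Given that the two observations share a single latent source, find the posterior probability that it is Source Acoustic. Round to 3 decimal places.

0.045

Apply Bayes' rule: the posterior for each component is proportional to its prior times its likelihood at x.
Since both observations come from the same component, the likelihood for component k is f_k(x₁)·f_k(x₂).
  f_Electronic = [(1/(0.8·√(2π)))·exp(−(8.44−2.0)²/(2·0.8²)) = 0.498678·exp(-32.40125) = 4.22801e-15] × [3.10898e-24] = 1.31448e-38
  f_Thermal = [(1/(0.9·√(2π)))·exp(−(8.44−3.4)²/(2·0.9²)) = 0.443269·exp(-15.68000) = 6.86958e-08] × [9.86235e-14] = 6.77502e-21
  f_Cosmic = [(1/(0.7·√(2π)))·exp(−(8.44−8.5)²/(2·0.7²)) = 0.569918·exp(-0.00367) = 0.567828] × [0.0233047] = 0.0132331
  f_Acoustic = [(1/(0.4·√(2π)))·exp(−(8.44−9.9)²/(2·0.4²)) = 0.997356·exp(-6.66125) = 0.00127616] × [0.65021] = 0.000829773
Weight by the priors:
  P(Z=Electronic)·f_Electronic = 0.32 × 1.31448e-38 = 4.20633e-39
  P(Z=Thermal)·f_Thermal = 0.17 × 6.77502e-21 = 1.15175e-21
  P(Z=Cosmic)·f_Cosmic = 0.29 × 0.0132331 = 0.00383759
  P(Z=Acoustic)·f_Acoustic = 0.22 × 0.000829773 = 0.00018255
Denominator: 4.20633e-39 + 1.15175e-21 + 0.00383759 + 0.00018255 = 0.00402014
So the posterior for Source Acoustic is 0.00018255 / 0.00402014 ≈ 0.045.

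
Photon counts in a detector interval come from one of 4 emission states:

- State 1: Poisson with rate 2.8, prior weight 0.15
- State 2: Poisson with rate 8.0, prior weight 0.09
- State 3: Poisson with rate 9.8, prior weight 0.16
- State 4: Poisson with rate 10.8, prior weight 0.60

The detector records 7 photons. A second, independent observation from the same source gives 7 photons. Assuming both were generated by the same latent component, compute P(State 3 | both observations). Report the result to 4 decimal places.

0.2377

The responsibility of component k is π_k f_k(x) divided by Σ_j π_j f_j(x).
Since both observations come from the same component, the likelihood for component k is f_k(x₁)·f_k(x₂).
  f_1 = [e^(−2.8)·2.8^7/7! = 0.0162799] × [0.0162799] = 0.000265034
  f_2 = [e^(−8.0)·8.0^7/7! = 0.139587] × [0.139587] = 0.0194844
  f_3 = [e^(−9.8)·9.8^7/7! = 0.0955138] × [0.0955138] = 0.00912288
  f_4 = [e^(−10.8)·10.8^7/7! = 0.0693674] × [0.0693674] = 0.00481183
Weight by the priors:
  π_1·f_1 = 0.15 × 0.000265034 = 3.97552e-05
  π_2·f_2 = 0.09 × 0.0194844 = 0.0017536
  π_3·f_3 = 0.16 × 0.00912288 = 0.00145966
  π_4·f_4 = 0.60 × 0.00481183 = 0.0028871
Denominator: 3.97552e-05 + 0.0017536 + 0.00145966 + 0.0028871 = 0.00614011
P(State 3 | x₁, x₂) = 0.00145966 / 0.00614011 ≈ 0.2377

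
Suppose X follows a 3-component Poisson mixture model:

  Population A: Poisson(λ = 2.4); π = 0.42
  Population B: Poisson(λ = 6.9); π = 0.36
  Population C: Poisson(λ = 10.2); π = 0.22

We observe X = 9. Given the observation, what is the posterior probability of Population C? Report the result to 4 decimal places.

P(component k | x) = π_k·f_k(x) / marginal(x), where marginal(x) = Σ_j π_j·f_j(x).
Evaluate each component's likelihood at the observed value:
  f_A = e^(−2.4)·2.4^9/9! = 0.000660437
  f_B = e^(−6.9)·6.9^9/9! = 0.0984571
  f_C = e^(−10.2)·10.2^9/9! = 0.122415
Prior × likelihood for each component:
  π_A·f_A = 0.42 × 0.000660437 = 0.000277384
  π_B·f_B = 0.36 × 0.0984571 = 0.0354445
  π_C·f_C = 0.22 × 0.122415 = 0.0269313
Evidence: 0.000277384 + 0.0354445 + 0.0269313 = 0.0626532
So the posterior for Population C is 0.0269313 / 0.0626532 ≈ 0.4298.

0.4298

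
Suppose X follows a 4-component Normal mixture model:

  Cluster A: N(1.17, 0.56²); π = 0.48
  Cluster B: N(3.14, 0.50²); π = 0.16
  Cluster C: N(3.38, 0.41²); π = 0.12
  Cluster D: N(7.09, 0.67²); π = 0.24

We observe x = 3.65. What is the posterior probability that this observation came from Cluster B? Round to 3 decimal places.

P(component k | x) = P(Z=k)·f_k(x) / marginal(x), where marginal(x) = Σ_j P(Z=j)·f_j(x).
Component likelihoods at x = 3.65:
  L_A = 3.92624e-05
  L_B = 0.474264
  L_C = 0.78335
  L_D = 1.12343e-06
Weight by the priors:
  P(Z=A)·L_A = 0.48 × 3.92624e-05 = 1.8846e-05
  P(Z=B)·L_B = 0.16 × 0.474264 = 0.0758822
  P(Z=C)·L_C = 0.12 × 0.78335 = 0.094002
  P(Z=D)·L_D = 0.24 × 1.12343e-06 = 2.69623e-07
Denominator: 1.8846e-05 + 0.0758822 + 0.094002 + 2.69623e-07 = 0.169903
P(Cluster B | data) = 0.0758822 / 0.169903 ≈ 0.447

0.447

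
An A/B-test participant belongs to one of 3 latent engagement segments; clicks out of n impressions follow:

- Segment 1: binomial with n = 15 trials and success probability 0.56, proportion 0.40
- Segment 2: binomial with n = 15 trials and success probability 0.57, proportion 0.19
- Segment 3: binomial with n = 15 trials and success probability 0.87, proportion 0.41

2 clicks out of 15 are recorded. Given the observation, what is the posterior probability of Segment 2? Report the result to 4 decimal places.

Posterior ∝ prior × likelihood, so P(k | x) ∝ P(Z=k) f_k(x); normalise over all components.
Evaluate each component's likelihood at the observed value:
  p_1 = C(15,2)·0.56^2·0.44^13 = 105·0.3136·2.31678e-05 = 0.000762869
  p_2 = C(15,2)·0.57^2·0.43^13 = 105·0.3249·1.71826e-05 = 0.000586177
  p_3 = C(15,2)·0.87^2·0.13^13 = 105·0.7569·3.02875e-12 = 2.40708e-10
Multiply by the mixture weights:
  P(Z=1)·p_1 = 0.40 × 0.000762869 = 0.000305148
  P(Z=2)·p_2 = 0.19 × 0.000586177 = 0.000111374
  P(Z=3)·p_3 = 0.41 × 2.40708e-10 = 9.86905e-11
Denominator: 0.000305148 + 0.000111374 + 9.86905e-11 = 0.000416521
Responsibility of Segment 2: 0.000111374 / 0.000416521 ≈ 0.2674

0.2674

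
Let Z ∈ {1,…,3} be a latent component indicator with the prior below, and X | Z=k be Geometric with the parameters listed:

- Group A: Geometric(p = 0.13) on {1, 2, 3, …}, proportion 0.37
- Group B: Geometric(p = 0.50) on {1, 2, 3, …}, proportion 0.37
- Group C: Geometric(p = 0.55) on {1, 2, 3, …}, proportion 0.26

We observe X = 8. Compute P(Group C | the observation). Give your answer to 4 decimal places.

P(component k | x) = π_k·f_k(x) / marginal(x), where marginal(x) = Σ_j π_j·f_j(x).
Evaluate each component's likelihood at the observed value:
  p_A = 0.0490431
  p_B = 0.00390625
  p_C = 0.00205518
Multiply by the mixture weights:
  π_A·p_A = 0.37 × 0.0490431 = 0.018146
  π_B·p_B = 0.37 × 0.00390625 = 0.00144531
  π_C·p_C = 0.26 × 0.00205518 = 0.000534347
Sum: 0.018146 + 0.00144531 + 0.000534347 = 0.0201256
P(Group C | 8) = 0.000534347 / 0.0201256 ≈ 0.0266

0.0266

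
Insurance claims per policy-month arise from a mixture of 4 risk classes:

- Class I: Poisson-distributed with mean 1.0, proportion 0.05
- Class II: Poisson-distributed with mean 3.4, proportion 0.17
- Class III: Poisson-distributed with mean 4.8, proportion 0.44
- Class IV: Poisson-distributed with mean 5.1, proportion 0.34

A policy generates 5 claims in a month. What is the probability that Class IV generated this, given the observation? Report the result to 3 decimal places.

0.377

Posterior ∝ prior × likelihood, so P(k | x) ∝ π_k f_k(x); normalise over all components.
Component likelihoods at x = 5 claims:
  L_I = e^(−1.0)·1.0^5/5! = 0.00306566
  L_II = e^(−3.4)·3.4^5/5! = 0.126361
  L_III = e^(−4.8)·4.8^5/5! = 0.174748
  L_IV = e^(−5.1)·5.1^5/5! = 0.175294
Prior × likelihood for each component:
  π_I·L_I = 0.05 × 0.00306566 = 0.000153283
  π_II·L_II = 0.17 × 0.126361 = 0.0214813
  π_III·L_III = 0.44 × 0.174748 = 0.076889
  π_IV·L_IV = 0.34 × 0.175294 = 0.0596001
Sum: 0.000153283 + 0.0214813 + 0.076889 + 0.0596001 = 0.158124
P(Class IV | data) = 0.0596001 / 0.158124 ≈ 0.377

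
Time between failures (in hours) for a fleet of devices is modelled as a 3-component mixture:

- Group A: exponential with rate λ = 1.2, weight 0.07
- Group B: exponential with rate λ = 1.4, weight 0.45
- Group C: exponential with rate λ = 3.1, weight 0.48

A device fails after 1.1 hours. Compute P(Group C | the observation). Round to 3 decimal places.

0.238

The responsibility of component k is π_k f_k(x) divided by Σ_j π_j f_j(x).
Evaluate each component's likelihood at the observed value:
  L_A = 1.2·e^(−1.2·1.1) = 1.2·e^(−1.3200) = 0.320562
  L_B = 1.4·e^(−1.4·1.1) = 1.4·e^(−1.5400) = 0.300134
  L_C = 3.1·e^(−3.1·1.1) = 3.1·e^(−3.4100) = 0.102428
Prior × likelihood for each component:
  π_A·L_A = 0.07 × 0.320562 = 0.0224394
  π_B·L_B = 0.45 × 0.300134 = 0.13506
  π_C·L_C = 0.48 × 0.102428 = 0.0491653
Normaliser: 0.0224394 + 0.13506 + 0.0491653 = 0.206665
So the posterior for Group C is 0.0491653 / 0.206665 ≈ 0.238.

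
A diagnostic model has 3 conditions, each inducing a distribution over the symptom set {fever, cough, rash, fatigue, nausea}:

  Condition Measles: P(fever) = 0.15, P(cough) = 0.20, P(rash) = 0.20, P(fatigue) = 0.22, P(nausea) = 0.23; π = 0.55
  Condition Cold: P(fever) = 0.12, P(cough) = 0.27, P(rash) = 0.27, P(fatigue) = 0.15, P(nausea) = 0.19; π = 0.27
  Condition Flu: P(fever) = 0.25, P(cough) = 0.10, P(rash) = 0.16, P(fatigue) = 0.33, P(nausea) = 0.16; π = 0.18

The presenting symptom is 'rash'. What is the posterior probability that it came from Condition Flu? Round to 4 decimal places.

By Bayes' theorem, P(k | x) = P(Z=k) f_k(x) / Σ_j P(Z=j) f_j(x).
Categorical probabilities:
  p_Measles = P(rash | comp) = 0.20
  p_Cold = P(rash | comp) = 0.27
  p_Flu = P(rash | comp) = 0.16
Prior × likelihood for each component:
  P(Z=Measles)·p_Measles = 0.55 × 0.2 = 0.11
  P(Z=Cold)·p_Cold = 0.27 × 0.27 = 0.0729
  P(Z=Flu)·p_Flu = 0.18 × 0.16 = 0.0288
Evidence: 0.11 + 0.0729 + 0.0288 = 0.2117
Responsibility of Condition Flu: 0.0288 / 0.2117 ≈ 0.1360

0.1360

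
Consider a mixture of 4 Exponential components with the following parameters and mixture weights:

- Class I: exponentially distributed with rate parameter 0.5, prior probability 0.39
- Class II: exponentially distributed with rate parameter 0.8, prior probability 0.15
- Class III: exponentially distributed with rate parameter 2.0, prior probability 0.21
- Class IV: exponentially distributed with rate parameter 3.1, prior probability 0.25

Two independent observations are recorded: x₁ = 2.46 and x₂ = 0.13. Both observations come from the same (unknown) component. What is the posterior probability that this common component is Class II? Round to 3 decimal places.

0.273

Posterior ∝ prior × likelihood, so P(k | x) ∝ π_k f_k(x); normalise over all components.
Since both observations come from the same component, the likelihood for component k is f_k(x₁)·f_k(x₂).
  p_I = [0.146146] × [0.468534] = 0.0684745
  p_II = [0.111789] × [0.72098] = 0.0805975
  p_III = [0.0145983] × [1.5421] = 0.022512
  p_IV = [0.00151158] × [2.07177] = 0.00313165
Unnormalised posteriors:
  π_I·p_I = 0.39 × 0.0684745 = 0.026705
  π_II·p_II = 0.15 × 0.0805975 = 0.0120896
  π_III·p_III = 0.21 × 0.022512 = 0.00472753
  π_IV·p_IV = 0.25 × 0.00313165 = 0.000782912
Marginal: 0.026705 + 0.0120896 + 0.00472753 + 0.000782912 = 0.0443051
P(Class II | x₁, x₂) = 0.0120896 / 0.0443051 ≈ 0.273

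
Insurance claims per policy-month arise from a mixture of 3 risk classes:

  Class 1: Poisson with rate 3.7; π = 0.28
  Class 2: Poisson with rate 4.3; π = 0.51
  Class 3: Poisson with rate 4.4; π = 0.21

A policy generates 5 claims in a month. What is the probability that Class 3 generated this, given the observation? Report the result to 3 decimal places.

Apply Bayes' rule: the posterior for each component is proportional to its prior times its likelihood at x.
Poisson probabilities:
  f_1 = 0.142869
  f_2 = 0.166224
  f_3 = 0.168728
Weight by the priors:
  w_1·f_1 = 0.28 × 0.142869 = 0.0400033
  w_2·f_2 = 0.51 × 0.166224 = 0.0847744
  w_3·f_3 = 0.21 × 0.168728 = 0.0354328
Denominator: 0.0400033 + 0.0847744 + 0.0354328 = 0.160211
Responsibility of Class 3: 0.0354328 / 0.160211 ≈ 0.221

0.221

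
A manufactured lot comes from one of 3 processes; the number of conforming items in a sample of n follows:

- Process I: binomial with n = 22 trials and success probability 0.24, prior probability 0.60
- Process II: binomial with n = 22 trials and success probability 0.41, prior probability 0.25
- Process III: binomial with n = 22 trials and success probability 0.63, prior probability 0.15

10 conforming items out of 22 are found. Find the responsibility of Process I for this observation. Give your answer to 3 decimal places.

0.169

Posterior ∝ prior × likelihood, so P(k | x) ∝ π_k f_k(x); normalise over all components.
Binomial probabilities:
  L_I = C(22,10)·0.24^10·0.76^12 = 646646·6.34034e-07·0.0371333 = 0.0152245
  L_II = C(22,10)·0.41^10·0.59^12 = 646646·0.000134227·0.0017792 = 0.154429
  L_III = C(22,10)·0.63^10·0.37^12 = 646646·0.0098493·6.58295e-06 = 0.0419269
Unnormalised posteriors:
  π_I·L_I = 0.60 × 0.0152245 = 0.00913468
  π_II·L_II = 0.25 × 0.154429 = 0.0386073
  π_III·L_III = 0.15 × 0.0419269 = 0.00628904
Marginal: 0.00913468 + 0.0386073 + 0.00628904 = 0.054031
P(Process I | the observation) = 0.00913468 / 0.054031 ≈ 0.169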